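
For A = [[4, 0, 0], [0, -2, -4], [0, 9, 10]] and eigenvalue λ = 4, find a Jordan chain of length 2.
v_1 = [[-1, -3, 5]]^T, v_2 = [[0, -2, 3]]^T

We seek v_1 ∈ ker((A - 4I)^2) \ ker(A - 4I), then set v_{i+1} = (A - 4I) v_i.

One such chain is v_1 = [[-1, -3, 5]]^T, v_2 = [[0, -2, 3]]^T. Check: (A - 4I) v_2 = [[0, 0, 0]]^T = 0.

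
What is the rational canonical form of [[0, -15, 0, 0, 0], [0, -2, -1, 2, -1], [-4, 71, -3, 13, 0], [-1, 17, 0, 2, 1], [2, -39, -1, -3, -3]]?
The invariant factors of A (the non-unit diagonal entries of the Smith normal form of xI - A over ℚ[x]) are (x + 1)(x + 5)(x^3 + x + 3), each dividing the next. The characteristic polynomial is their product, (x + 1)(x + 5)(x^3 + x + 3).

The rational canonical form is the block-diagonal matrix of companion matrices C(f_i):
R = [[0, 0, 0, 0, -15], [1, 0, 0, 0, -23], [0, 1, 0, 0, -9], [0, 0, 1, 0, -6], [0, 0, 0, 1, -6]].

Note the characteristic polynomial does not split into linear factors over ℚ, so A has no Jordan form over ℚ; the rational canonical form exists over any field.

R = [[0, 0, 0, 0, -15], [1, 0, 0, 0, -23], [0, 1, 0, 0, -9], [0, 0, 1, 0, -6], [0, 0, 0, 1, -6]]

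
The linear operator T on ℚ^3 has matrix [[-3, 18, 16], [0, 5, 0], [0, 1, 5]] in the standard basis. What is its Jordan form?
J = [[-3, 0, 0], [0, 5, 1], [0, 0, 5]]

The characteristic polynomial is det(xI - A) = (x - 5)^2(x + 3), so the eigenvalues are -3 (algebraic multiplicity 1), 5 (algebraic multiplicity 2).

For λ = -3: algebraic multiplicity 1 gives one 1×1 block.

For λ = 5: rank(A - 5I) = 2, rank((A - 5I)^2) = 1. The eigenspace has dimension 3 - 2 = 1, so there is 1 Jordan block; the rank sequence gives block sizes [2].

Assembling the blocks gives the Jordan form J above.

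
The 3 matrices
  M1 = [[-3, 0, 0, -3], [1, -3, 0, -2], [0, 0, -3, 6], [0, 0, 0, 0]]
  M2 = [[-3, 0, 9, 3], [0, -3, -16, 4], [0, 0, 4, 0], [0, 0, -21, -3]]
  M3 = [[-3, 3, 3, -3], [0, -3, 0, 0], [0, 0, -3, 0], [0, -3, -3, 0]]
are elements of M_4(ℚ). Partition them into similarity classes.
3 classes: {M1}, {M2}, {M3}

Characteristic polynomials: χ_{M1} = x(x + 3)^3, χ_{M2} = (x - 4)(x + 3)^3, χ_{M3} = x(x + 3)^3.

{M1}: invariant factors x + 3, x(x + 3)^2.

{M2}: invariant factors x + 3, (x - 4)(x + 3)^2.

{M3}: invariant factors x + 3, x + 3, x(x + 3).

Matrices are similar if and only if their invariant-factor lists agree; the partition into similarity classes is {M1}, {M2}, {M3}.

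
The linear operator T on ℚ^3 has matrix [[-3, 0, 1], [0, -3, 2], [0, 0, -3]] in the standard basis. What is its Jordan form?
The characteristic polynomial is det(xI - A) = (x + 3)^3, so the eigenvalues are -3 (algebraic multiplicity 3).

For λ = -3: rank(A + 3I) = 1, rank((A + 3I)^2) = 0. The eigenspace has dimension 3 - 1 = 2, so there are 2 Jordan blocks; the rank sequence gives block sizes [2, 1].

Assembling the blocks gives the Jordan form J above.

J = [[-3, 1, 0], [0, -3, 0], [0, 0, -3]]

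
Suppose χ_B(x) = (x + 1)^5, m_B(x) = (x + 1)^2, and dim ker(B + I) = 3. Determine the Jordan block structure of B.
λ = -1: algebraic multiplicity 5 (exponent in χ_B), largest block size 2 (exponent in m_B), 3 blocks (geometric multiplicity). These force block sizes [2, 2, 1].

Jordan blocks: (-1, 2), (-1, 2), (-1, 1)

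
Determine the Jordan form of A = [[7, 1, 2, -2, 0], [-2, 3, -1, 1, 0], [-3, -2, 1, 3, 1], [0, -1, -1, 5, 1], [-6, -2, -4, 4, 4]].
J = [[4, 1, 0, 0, 0], [0, 4, 1, 0, 0], [0, 0, 4, 0, 0], [0, 0, 0, 4, 1], [0, 0, 0, 0, 4]]

The characteristic polynomial is det(xI - A) = (x - 4)^5, so the eigenvalues are 4 (algebraic multiplicity 5).

For λ = 4: rank(A - 4I) = 3, rank((A - 4I)^2) = 1, rank((A - 4I)^3) = 0. The eigenspace has dimension 5 - 3 = 2, so there are 2 Jordan blocks; the rank sequence gives block sizes [3, 2].

Assembling the blocks gives the Jordan form J above.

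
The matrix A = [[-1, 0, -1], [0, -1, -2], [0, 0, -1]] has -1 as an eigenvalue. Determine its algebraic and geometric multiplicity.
algebraic multiplicity 3, geometric multiplicity 2

The characteristic polynomial is (x + 1)^3, so the factor x + 1 appears with exponent 3: the algebraic multiplicity is 3.

rank(A + I) = 1, so the eigenspace has dimension 3 - 1 = 2: the geometric multiplicity is 2.

Since 2 < 3, A is not diagonalizable.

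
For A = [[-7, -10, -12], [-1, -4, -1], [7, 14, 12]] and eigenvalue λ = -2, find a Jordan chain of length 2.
We seek v_1 ∈ ker((A + 2I)^2) \ ker(A + 2I), then set v_{i+1} = (A + 2I) v_i.

One such chain is v_1 = [[-2, 2, -1]]^T, v_2 = [[2, -1, 0]]^T. Check: (A + 2I) v_2 = [[0, 0, 0]]^T = 0.

v_1 = [[-2, 2, -1]]^T, v_2 = [[2, -1, 0]]^T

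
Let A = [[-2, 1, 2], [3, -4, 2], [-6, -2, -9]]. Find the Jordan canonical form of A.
J = [[-5, 1, 0], [0, -5, 0], [0, 0, -5]]

The characteristic polynomial is det(xI - A) = (x + 5)^3, so the eigenvalues are -5 (algebraic multiplicity 3).

For λ = -5: rank(A + 5I) = 1, rank((A + 5I)^2) = 0. The eigenspace has dimension 3 - 1 = 2, so there are 2 Jordan blocks; the rank sequence gives block sizes [2, 1].

Assembling the blocks gives the Jordan form J above.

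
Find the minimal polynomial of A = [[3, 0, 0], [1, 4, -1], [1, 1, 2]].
The characteristic polynomial factors as (x - 3)^3. The minimal polynomial is ∏(x - λ)^{k_λ} where k_λ is the size of the largest Jordan block at λ.

For λ = 3: rank(A - 3I) = 1, and the largest Jordan block has size 2 (the smallest k with rank((A - 3I)^k) = rank((A - 3I)^(k+1))).

So m_A(x) = (x - 3)^2.

m_A(x) = (x - 3)^2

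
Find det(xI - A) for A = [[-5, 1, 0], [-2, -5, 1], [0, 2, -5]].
xI - A = [[x + 5, -1, 0], [2, x + 5, -1], [0, -2, x + 5]].

Expanding det(xI - A) along the first row:
det(xI - A) = + (x + 5)·det([[x + 5, -1], [-2, x + 5]]) - (-1)·det([[2, -1], [0, x + 5]]) + (0)·det([[2, x + 5], [0, -2]]).

Evaluating gives χ_A(x) = x^3 + 15x^2 + 75x + 125 = (x + 5)^3.

χ_A(x) = (x + 5)^3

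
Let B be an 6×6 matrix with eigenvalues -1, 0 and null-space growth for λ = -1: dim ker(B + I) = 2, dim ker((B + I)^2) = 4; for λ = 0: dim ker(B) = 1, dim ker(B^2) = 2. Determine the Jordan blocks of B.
Jordan blocks: (-1, 2), (-1, 2), (0, 2)

λ = -1: successive nullity increments [2, 2] count blocks of size ≥ k; block sizes are [2, 2].
λ = 0: successive nullity increments [1, 1] count blocks of size ≥ k; block sizes are [2].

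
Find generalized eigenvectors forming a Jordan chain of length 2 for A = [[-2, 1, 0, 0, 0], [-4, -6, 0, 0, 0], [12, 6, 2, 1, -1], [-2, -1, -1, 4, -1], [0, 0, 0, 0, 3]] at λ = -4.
v_1 = [[0, 1, -1, 0, 0]]^T, v_2 = [[1, -2, 0, 0, 0]]^T

We seek v_1 ∈ ker((A + 4I)^2) \ ker(A + 4I), then set v_{i+1} = (A + 4I) v_i.

One such chain is v_1 = [[0, 1, -1, 0, 0]]^T, v_2 = [[1, -2, 0, 0, 0]]^T. Check: (A + 4I) v_2 = [[0, 0, 0, 0, 0]]^T = 0.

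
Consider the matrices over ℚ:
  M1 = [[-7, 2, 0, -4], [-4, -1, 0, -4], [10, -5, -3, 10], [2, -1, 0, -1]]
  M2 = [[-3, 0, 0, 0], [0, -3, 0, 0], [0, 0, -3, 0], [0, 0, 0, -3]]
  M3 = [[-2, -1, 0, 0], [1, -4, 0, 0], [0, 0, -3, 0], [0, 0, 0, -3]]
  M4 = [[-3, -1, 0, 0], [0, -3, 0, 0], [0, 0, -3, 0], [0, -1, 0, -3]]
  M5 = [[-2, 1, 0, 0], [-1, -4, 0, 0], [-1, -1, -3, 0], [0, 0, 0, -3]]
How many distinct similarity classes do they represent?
2 classes: {M1, M3, M4, M5}, {M2}

Characteristic polynomials: χ_{M1} = (x + 3)^4, χ_{M2} = (x + 3)^4, χ_{M3} = (x + 3)^4, χ_{M4} = (x + 3)^4, χ_{M5} = (x + 3)^4.

{M1, M3, M4, M5}: invariant factors x + 3, x + 3, (x + 3)^2.

{M2}: invariant factors x + 3, x + 3, x + 3, x + 3.

Matrices are similar if and only if their invariant-factor lists agree; the partition into similarity classes is {M1, M3, M4, M5}, {M2}.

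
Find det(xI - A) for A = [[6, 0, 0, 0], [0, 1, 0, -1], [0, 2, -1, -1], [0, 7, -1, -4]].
χ_A(x) = (x - 6)(x + 1)^2(x + 2)

xI - A = [[x - 6, 0, 0, 0], [0, x - 1, 0, 1], [0, -2, x + 1, 1], [0, -7, 1, x + 4]].

Expanding det(xI - A) along the first row:
det(xI - A) = + (x - 6)·det([[x - 1, 0, 1], [-2, x + 1, 1], [-7, 1, x + 4]]) - (0)·det([[0, 0, 1], [0, x + 1, 1], [0, 1, x + 4]]) + (0)·det([[0, x - 1, 1], [0, -2, 1], [0, -7, x + 4]]) - (0)·det([[0, x - 1, 0], [0, -2, x + 1], [0, -7, 1]]).

Evaluating gives χ_A(x) = x^4 - 2x^3 - 19x^2 - 28x - 12 = (x - 6)(x + 1)^2(x + 2).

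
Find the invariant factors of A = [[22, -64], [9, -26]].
(x + 2)^2

The Jordan structure of A has elementary divisors (x + 2)^2. Arranging the block sizes at each eigenvalue in decreasing order and taking row products gives the invariant factors.

Invariant factors (smallest first, each dividing the next): (x + 2)^2.

Check: the last factor (x + 2)^2 is the minimal polynomial, and the product (x + 2)^2 is the characteristic polynomial.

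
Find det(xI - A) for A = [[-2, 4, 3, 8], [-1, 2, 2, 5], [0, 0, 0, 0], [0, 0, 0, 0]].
χ_A(x) = x^4

xI - A = [[x + 2, -4, -3, -8], [1, x - 2, -2, -5], [0, 0, x, 0], [0, 0, 0, x]].

Expanding det(xI - A) along the first row:
det(xI - A) = + (x + 2)·det([[x - 2, -2, -5], [0, x, 0], [0, 0, x]]) - (-4)·det([[1, -2, -5], [0, x, 0], [0, 0, x]]) + (-3)·det([[1, x - 2, -5], [0, 0, 0], [0, 0, x]]) - (-8)·det([[1, x - 2, -2], [0, 0, x], [0, 0, 0]]).

Evaluating gives χ_A(x) = x^4.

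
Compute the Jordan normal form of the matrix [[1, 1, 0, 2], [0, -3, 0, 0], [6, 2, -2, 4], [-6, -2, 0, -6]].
J = [[-3, 1, 0, 0], [0, -3, 0, 0], [0, 0, -2, 0], [0, 0, 0, -2]]

The characteristic polynomial is det(xI - A) = (x + 2)^2(x + 3)^2, so the eigenvalues are -3 (algebraic multiplicity 2), -2 (algebraic multiplicity 2).

For λ = -3: rank(A + 3I) = 3, rank((A + 3I)^2) = 2. The eigenspace has dimension 4 - 3 = 1, so there is 1 Jordan block; the rank sequence gives block sizes [2].

For λ = -2: rank(A + 2I) = 2. The eigenspace has dimension 4 - 2 = 2, so there are 2 Jordan blocks; the rank sequence gives block sizes [1, 1].

Assembling the blocks gives the Jordan form J above.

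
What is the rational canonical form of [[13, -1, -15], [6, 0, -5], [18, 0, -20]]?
R = [[0, 0, -30], [1, 0, -16], [0, 1, -7]]

The invariant factors of A (the non-unit diagonal entries of the Smith normal form of xI - A over ℚ[x]) are (x + 5)(x^2 + 2x + 6), each dividing the next. The characteristic polynomial is their product, (x + 5)(x^2 + 2x + 6).

The rational canonical form is the block-diagonal matrix of companion matrices C(f_i):
R = [[0, 0, -30], [1, 0, -16], [0, 1, -7]].

Note the characteristic polynomial does not split into linear factors over ℚ, so A has no Jordan form over ℚ; the rational canonical form exists over any field.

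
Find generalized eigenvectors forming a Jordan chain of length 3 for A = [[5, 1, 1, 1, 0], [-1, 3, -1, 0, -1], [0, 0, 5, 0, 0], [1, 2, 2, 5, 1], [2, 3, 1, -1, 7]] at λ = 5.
We seek v_1 ∈ ker((A - 5I)^3) \ ker((A - 5I)^2), then set v_{i+1} = (A - 5I) v_i.

One such chain is v_1 = [[0, -1, 1, 0, 0]]^T, v_2 = [[0, 1, 0, 0, -2]]^T, v_3 = [[1, 0, 0, 0, -1]]^T. Check: (A - 5I) v_3 = [[0, 0, 0, 0, 0]]^T = 0.

v_1 = [[0, -1, 1, 0, 0]]^T, v_2 = [[0, 1, 0, 0, -2]]^T, v_3 = [[1, 0, 0, 0, -1]]^T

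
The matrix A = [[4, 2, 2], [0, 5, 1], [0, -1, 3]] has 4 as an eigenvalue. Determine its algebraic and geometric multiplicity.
The characteristic polynomial is (x - 4)^3, so the factor x - 4 appears with exponent 3: the algebraic multiplicity is 3.

rank(A - 4I) = 1, so the eigenspace has dimension 3 - 1 = 2: the geometric multiplicity is 2.

Since 2 < 3, A is not diagonalizable.

algebraic multiplicity 3, geometric multiplicity 2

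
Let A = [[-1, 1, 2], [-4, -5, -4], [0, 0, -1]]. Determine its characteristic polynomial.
xI - A = [[x + 1, -1, -2], [4, x + 5, 4], [0, 0, x + 1]].

Expanding det(xI - A) along the first row:
det(xI - A) = + (x + 1)·det([[x + 5, 4], [0, x + 1]]) - (-1)·det([[4, 4], [0, x + 1]]) + (-2)·det([[4, x + 5], [0, 0]]).

Evaluating gives χ_A(x) = x^3 + 7x^2 + 15x + 9 = (x + 1)(x + 3)^2.

χ_A(x) = (x + 1)(x + 3)^2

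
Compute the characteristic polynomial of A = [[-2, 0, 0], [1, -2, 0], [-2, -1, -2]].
xI - A = [[x + 2, 0, 0], [-1, x + 2, 0], [2, 1, x + 2]].

Expanding det(xI - A) along the first row:
det(xI - A) = + (x + 2)·det([[x + 2, 0], [1, x + 2]]) - (0)·det([[-1, 0], [2, x + 2]]) + (0)·det([[-1, x + 2], [2, 1]]).

Evaluating gives χ_A(x) = x^3 + 6x^2 + 12x + 8 = (x + 2)^3.

χ_A(x) = (x + 2)^3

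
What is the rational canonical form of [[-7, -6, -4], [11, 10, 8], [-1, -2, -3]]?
R = [[0, 0, -4], [1, 0, 1], [0, 1, 0]]

The invariant factors of A (the non-unit diagonal entries of the Smith normal form of xI - A over ℚ[x]) are x^3 - x + 4, each dividing the next. The characteristic polynomial is their product, x^3 - x + 4.

The rational canonical form is the block-diagonal matrix of companion matrices C(f_i):
R = [[0, 0, -4], [1, 0, 1], [0, 1, 0]].

Note the characteristic polynomial does not split into linear factors over ℚ, so A has no Jordan form over ℚ; the rational canonical form exists over any field.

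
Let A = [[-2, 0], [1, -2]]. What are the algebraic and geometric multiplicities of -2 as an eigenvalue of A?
algebraic multiplicity 2, geometric multiplicity 1

The characteristic polynomial is (x + 2)^2, so the factor x + 2 appears with exponent 2: the algebraic multiplicity is 2.

rank(A + 2I) = 1, so the eigenspace has dimension 2 - 1 = 1: the geometric multiplicity is 1.

Since 1 < 2, A is not diagonalizable.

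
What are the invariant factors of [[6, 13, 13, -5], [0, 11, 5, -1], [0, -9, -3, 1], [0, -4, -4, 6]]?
The Jordan structure of A has elementary divisors (x - 2), (x - 6)^2, (x - 6). Arranging the block sizes at each eigenvalue in decreasing order and taking row products gives the invariant factors.

Invariant factors (smallest first, each dividing the next): x - 6, (x - 6)^2(x - 2).

Check: the last factor (x - 6)^2(x - 2) is the minimal polynomial, and the product (x - 6)^3(x - 2) is the characteristic polynomial.

x - 6, (x - 6)^2(x - 2)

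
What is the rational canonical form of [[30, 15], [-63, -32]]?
R = [[0, 15], [1, -2]]

The invariant factors of A (the non-unit diagonal entries of the Smith normal form of xI - A over ℚ[x]) are (x - 3)(x + 5), each dividing the next. The characteristic polynomial is their product, (x - 3)(x + 5).

The rational canonical form is the block-diagonal matrix of companion matrices C(f_i):
R = [[0, 15], [1, -2]].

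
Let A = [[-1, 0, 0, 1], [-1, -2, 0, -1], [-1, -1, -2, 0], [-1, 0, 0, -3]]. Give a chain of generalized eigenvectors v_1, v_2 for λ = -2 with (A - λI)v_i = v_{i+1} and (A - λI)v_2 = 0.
We seek v_1 ∈ ker((A + 2I)^2) \ ker(A + 2I), then set v_{i+1} = (A + 2I) v_i.

One such chain is v_1 = [[0, 1, 1, 1]]^T, v_2 = [[1, -1, -1, -1]]^T. Check: (A + 2I) v_2 = [[0, 0, 0, 0]]^T = 0.

v_1 = [[0, 1, 1, 1]]^T, v_2 = [[1, -1, -1, -1]]^T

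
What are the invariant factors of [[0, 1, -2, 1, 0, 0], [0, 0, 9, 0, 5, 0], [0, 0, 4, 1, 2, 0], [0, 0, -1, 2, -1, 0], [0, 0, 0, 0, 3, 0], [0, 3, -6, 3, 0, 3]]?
x - 3, x^2(x - 3)^3

The Jordan structure of A has elementary divisors x^2, (x - 3)^3, (x - 3). Arranging the block sizes at each eigenvalue in decreasing order and taking row products gives the invariant factors.

Invariant factors (smallest first, each dividing the next): x - 3, x^2(x - 3)^3.

Check: the last factor x^2(x - 3)^3 is the minimal polynomial, and the product x^2(x - 3)^4 is the characteristic polynomial.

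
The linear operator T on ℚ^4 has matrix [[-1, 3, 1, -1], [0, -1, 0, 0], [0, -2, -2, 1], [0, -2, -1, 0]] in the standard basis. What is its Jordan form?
J = [[-1, 1, 0, 0], [0, -1, 0, 0], [0, 0, -1, 1], [0, 0, 0, -1]]

The characteristic polynomial is det(xI - A) = (x + 1)^4, so the eigenvalues are -1 (algebraic multiplicity 4).

For λ = -1: rank(A + I) = 2, rank((A + I)^2) = 0. The eigenspace has dimension 4 - 2 = 2, so there are 2 Jordan blocks; the rank sequence gives block sizes [2, 2].

Assembling the blocks gives the Jordan form J above.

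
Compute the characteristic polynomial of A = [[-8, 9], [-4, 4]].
xI - A = [[x + 8, -9], [4, x - 4]].

Expanding det(xI - A) along the first row:
det(xI - A) = + (x + 8)·det([[x - 4]]) - (-9)·det([[4]]).

Evaluating gives χ_A(x) = x^2 + 4x + 4 = (x + 2)^2.

χ_A(x) = (x + 2)^2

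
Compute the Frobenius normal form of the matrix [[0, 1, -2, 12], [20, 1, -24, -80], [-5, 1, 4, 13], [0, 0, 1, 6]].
R = [[5, 0, 0, 0], [0, 0, 0, -100], [0, 1, 0, 15], [0, 0, 1, 6]]

The invariant factors of A (the non-unit diagonal entries of the Smith normal form of xI - A over ℚ[x]) are x - 5, (x - 5)^2(x + 4), each dividing the next. The characteristic polynomial is their product, (x - 5)^3(x + 4).

The rational canonical form is the block-diagonal matrix of companion matrices C(f_i):
R = [[5, 0, 0, 0], [0, 0, 0, -100], [0, 1, 0, 15], [0, 0, 1, 6]].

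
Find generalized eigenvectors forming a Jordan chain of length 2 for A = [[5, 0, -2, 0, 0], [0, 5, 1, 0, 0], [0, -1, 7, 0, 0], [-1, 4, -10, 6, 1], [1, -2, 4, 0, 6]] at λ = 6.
v_1 = [[0, 0, 1, -4, 2]]^T, v_2 = [[-2, 1, 1, -8, 4]]^T

We seek v_1 ∈ ker((A - 6I)^2) \ ker(A - 6I), then set v_{i+1} = (A - 6I) v_i.

One such chain is v_1 = [[0, 0, 1, -4, 2]]^T, v_2 = [[-2, 1, 1, -8, 4]]^T. Check: (A - 6I) v_2 = [[0, 0, 0, 0, 0]]^T = 0.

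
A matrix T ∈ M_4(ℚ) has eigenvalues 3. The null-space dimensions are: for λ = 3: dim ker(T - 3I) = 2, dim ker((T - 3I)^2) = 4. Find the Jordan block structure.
Jordan blocks: (3, 2), (3, 2)

λ = 3: successive nullity increments [2, 2] count blocks of size ≥ k; block sizes are [2, 2].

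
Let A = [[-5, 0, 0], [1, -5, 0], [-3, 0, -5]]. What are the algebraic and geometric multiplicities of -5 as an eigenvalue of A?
The characteristic polynomial is (x + 5)^3, so the factor x + 5 appears with exponent 3: the algebraic multiplicity is 3.

rank(A + 5I) = 1, so the eigenspace has dimension 3 - 1 = 2: the geometric multiplicity is 2.

Since 2 < 3, A is not diagonalizable.

algebraic multiplicity 3, geometric multiplicity 2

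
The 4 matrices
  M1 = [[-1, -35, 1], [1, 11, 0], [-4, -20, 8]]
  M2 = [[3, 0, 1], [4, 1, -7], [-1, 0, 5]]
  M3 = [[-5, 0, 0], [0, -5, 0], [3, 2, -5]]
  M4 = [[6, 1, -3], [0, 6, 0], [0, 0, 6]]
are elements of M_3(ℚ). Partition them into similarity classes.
4 classes: {M1}, {M2}, {M3}, {M4}

Characteristic polynomials: χ_{M1} = (x - 6)^3, χ_{M2} = (x - 4)^2(x - 1), χ_{M3} = (x + 5)^3, χ_{M4} = (x - 6)^3.

{M1}: invariant factors (x - 6)^3.

{M2}: invariant factors (x - 4)^2(x - 1).

{M3}: invariant factors x + 5, (x + 5)^2.

{M4}: invariant factors x - 6, (x - 6)^2.

Matrices are similar if and only if their invariant-factor lists agree; the partition into similarity classes is {M1}, {M2}, {M3}, {M4}.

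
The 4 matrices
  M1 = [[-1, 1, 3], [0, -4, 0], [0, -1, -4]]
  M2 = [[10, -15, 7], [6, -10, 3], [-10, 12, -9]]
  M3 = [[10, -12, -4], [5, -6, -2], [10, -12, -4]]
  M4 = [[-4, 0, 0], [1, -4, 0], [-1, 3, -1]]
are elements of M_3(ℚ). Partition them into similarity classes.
2 classes: {M1, M2, M4}, {M3}

Characteristic polynomials: χ_{M1} = (x + 1)(x + 4)^2, χ_{M2} = (x + 1)(x + 4)^2, χ_{M3} = x^3, χ_{M4} = (x + 1)(x + 4)^2.

{M1, M2, M4}: invariant factors (x + 1)(x + 4)^2.

{M3}: invariant factors x, x^2.

Matrices are similar if and only if their invariant-factor lists agree; the partition into similarity classes is {M1, M2, M4}, {M3}.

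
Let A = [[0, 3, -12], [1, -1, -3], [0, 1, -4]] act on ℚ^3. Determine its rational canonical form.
The invariant factors of A (the non-unit diagonal entries of the Smith normal form of xI - A over ℚ[x]) are x(x + 1)(x + 4), each dividing the next. The characteristic polynomial is their product, x(x + 1)(x + 4).

The rational canonical form is the block-diagonal matrix of companion matrices C(f_i):
R = [[0, 0, 0], [1, 0, -4], [0, 1, -5]].

R = [[0, 0, 0], [1, 0, -4], [0, 1, -5]]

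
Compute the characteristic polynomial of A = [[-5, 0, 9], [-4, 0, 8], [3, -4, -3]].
χ_A(x) = (x + 2)^2(x + 4)

xI - A = [[x + 5, 0, -9], [4, x, -8], [-3, 4, x + 3]].

Expanding det(xI - A) along the first row:
det(xI - A) = + (x + 5)·det([[x, -8], [4, x + 3]]) - (0)·det([[4, -8], [-3, x + 3]]) + (-9)·det([[4, x], [-3, 4]]).

Evaluating gives χ_A(x) = x^3 + 8x^2 + 20x + 16 = (x + 2)^2(x + 4).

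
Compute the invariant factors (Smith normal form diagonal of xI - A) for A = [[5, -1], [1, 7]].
(x - 6)^2

The Jordan structure of A has elementary divisors (x - 6)^2. Arranging the block sizes at each eigenvalue in decreasing order and taking row products gives the invariant factors.

Invariant factors (smallest first, each dividing the next): (x - 6)^2.

Check: the last factor (x - 6)^2 is the minimal polynomial, and the product (x - 6)^2 is the characteristic polynomial.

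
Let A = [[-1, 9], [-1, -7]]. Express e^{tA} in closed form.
A has Jordan form J = [[-4, 1], [0, -4]] with A = PJP^{-1}, so e^{tA} = P e^{tJ} P^{-1}.

For a Jordan block J_k(λ), e^{tJ_k(λ)} = e^{λt} · (I + tN + t^2 N^2/2! + ... + t^{k-1} N^{k-1}/(k-1)!) where N is the nilpotent superdiagonal part.

Assembling the blocks and conjugating back gives the entries of e^{tA} as shown above.

e^{tA} = [[(3*t + 1)*e^{-4*t}, 9*t*e^{-4*t}], [-t*e^{-4*t}, (1 - 3*t)*e^{-4*t}]]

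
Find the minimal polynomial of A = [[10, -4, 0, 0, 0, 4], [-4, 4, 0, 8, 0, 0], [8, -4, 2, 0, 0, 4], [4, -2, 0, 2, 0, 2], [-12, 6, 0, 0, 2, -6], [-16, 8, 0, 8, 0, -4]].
m_A(x) = (x - 4)(x - 2)

The characteristic polynomial factors as (x - 4)^2(x - 2)^4. The minimal polynomial is ∏(x - λ)^{k_λ} where k_λ is the size of the largest Jordan block at λ.

For λ = 2: rank(A - 2I) = 2, and the largest Jordan block has size 1 (the smallest k with rank((A - 2I)^k) = rank((A - 2I)^(k+1))).
For λ = 4: rank(A - 4I) = 4, and the largest Jordan block has size 1 (the smallest k with rank((A - 4I)^k) = rank((A - 4I)^(k+1))).

So m_A(x) = (x - 4)(x - 2).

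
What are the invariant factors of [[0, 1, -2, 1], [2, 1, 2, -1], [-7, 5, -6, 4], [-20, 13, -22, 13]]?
(x - 2)^2, (x - 2)^2

The Jordan structure of A has elementary divisors (x - 2)^2, (x - 2)^2. Arranging the block sizes at each eigenvalue in decreasing order and taking row products gives the invariant factors.

Invariant factors (smallest first, each dividing the next): (x - 2)^2, (x - 2)^2.

Check: the last factor (x - 2)^2 is the minimal polynomial, and the product (x - 2)^4 is the characteristic polynomial.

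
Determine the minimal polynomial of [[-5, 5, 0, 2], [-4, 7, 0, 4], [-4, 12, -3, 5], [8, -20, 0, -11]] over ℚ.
The characteristic polynomial factors as (x + 3)^4. The minimal polynomial is ∏(x - λ)^{k_λ} where k_λ is the size of the largest Jordan block at λ.

For λ = -3: rank(A + 3I) = 2, and the largest Jordan block has size 2 (the smallest k with rank((A + 3I)^k) = rank((A + 3I)^(k+1))).

So m_A(x) = (x + 3)^2.

m_A(x) = (x + 3)^2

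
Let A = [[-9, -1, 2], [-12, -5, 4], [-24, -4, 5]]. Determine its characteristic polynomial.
xI - A = [[x + 9, 1, -2], [12, x + 5, -4], [24, 4, x - 5]].

Expanding det(xI - A) along the first row:
det(xI - A) = + (x + 9)·det([[x + 5, -4], [4, x - 5]]) - (1)·det([[12, -4], [24, x - 5]]) + (-2)·det([[12, x + 5], [24, 4]]).

Evaluating gives χ_A(x) = x^3 + 9x^2 + 27x + 27 = (x + 3)^3.

χ_A(x) = (x + 3)^3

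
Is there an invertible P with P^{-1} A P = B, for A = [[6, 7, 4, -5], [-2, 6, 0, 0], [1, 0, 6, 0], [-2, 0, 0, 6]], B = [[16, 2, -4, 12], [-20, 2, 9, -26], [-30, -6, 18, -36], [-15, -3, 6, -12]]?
Two matrices over a field are similar if and only if they have the same invariant factors.

Both A and B have characteristic polynomial (x - 6)^4 and minimal polynomial (x - 6)^3. Computing further, both have invariant factors x - 6, (x - 6)^3. Hence A and B are similar.

Yes.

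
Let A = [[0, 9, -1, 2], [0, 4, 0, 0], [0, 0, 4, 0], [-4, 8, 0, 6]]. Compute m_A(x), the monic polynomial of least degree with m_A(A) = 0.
The characteristic polynomial factors as (x - 4)^3(x - 2). The minimal polynomial is ∏(x - λ)^{k_λ} where k_λ is the size of the largest Jordan block at λ.

For λ = 2: rank(A - 2I) = 3, and the largest Jordan block has size 1 (the smallest k with rank((A - 2I)^k) = rank((A - 2I)^(k+1))).
For λ = 4: rank(A - 4I) = 2, and the largest Jordan block has size 2 (the smallest k with rank((A - 4I)^k) = rank((A - 4I)^(k+1))).

So m_A(x) = (x - 4)^2(x - 2).

m_A(x) = (x - 4)^2(x - 2)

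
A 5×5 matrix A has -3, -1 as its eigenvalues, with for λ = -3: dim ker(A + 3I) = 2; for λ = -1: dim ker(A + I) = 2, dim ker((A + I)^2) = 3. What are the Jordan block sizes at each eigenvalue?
Jordan blocks: (-3, 1), (-3, 1), (-1, 2), (-1, 1)

λ = -3: successive nullity increments [2] count blocks of size ≥ k; block sizes are [1, 1].
λ = -1: successive nullity increments [2, 1] count blocks of size ≥ k; block sizes are [2, 1].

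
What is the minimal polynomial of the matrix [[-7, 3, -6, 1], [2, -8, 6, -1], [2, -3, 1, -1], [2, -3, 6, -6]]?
The characteristic polynomial factors as (x + 5)^4. The minimal polynomial is ∏(x - λ)^{k_λ} where k_λ is the size of the largest Jordan block at λ.

For λ = -5: rank(A + 5I) = 1, and the largest Jordan block has size 2 (the smallest k with rank((A + 5I)^k) = rank((A + 5I)^(k+1))).

So m_A(x) = (x + 5)^2.

m_A(x) = (x + 5)^2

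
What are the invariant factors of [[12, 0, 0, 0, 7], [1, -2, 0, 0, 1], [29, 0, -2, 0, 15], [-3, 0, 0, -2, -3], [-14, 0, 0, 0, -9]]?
The Jordan structure of A has elementary divisors (x + 2)^2, (x + 2), (x + 2), (x - 5). Arranging the block sizes at each eigenvalue in decreasing order and taking row products gives the invariant factors.

Invariant factors (smallest first, each dividing the next): x + 2, x + 2, (x - 5)(x + 2)^2.

Check: the last factor (x - 5)(x + 2)^2 is the minimal polynomial, and the product (x - 5)(x + 2)^4 is the characteristic polynomial.

x + 2, x + 2, (x - 5)(x + 2)^2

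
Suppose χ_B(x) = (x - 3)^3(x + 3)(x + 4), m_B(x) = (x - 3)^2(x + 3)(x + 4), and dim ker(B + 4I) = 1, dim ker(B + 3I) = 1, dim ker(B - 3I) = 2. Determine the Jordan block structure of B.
λ = -4: algebraic multiplicity 1 (exponent in χ_B), largest block size 1 (exponent in m_B), 1 block (geometric multiplicity). This forces block sizes [1].
λ = -3: algebraic multiplicity 1 (exponent in χ_B), largest block size 1 (exponent in m_B), 1 block (geometric multiplicity). This forces block sizes [1].
λ = 3: algebraic multiplicity 3 (exponent in χ_B), largest block size 2 (exponent in m_B), 2 blocks (geometric multiplicity). These force block sizes [2, 1].

Jordan blocks: (-4, 1), (-3, 1), (3, 2), (3, 1)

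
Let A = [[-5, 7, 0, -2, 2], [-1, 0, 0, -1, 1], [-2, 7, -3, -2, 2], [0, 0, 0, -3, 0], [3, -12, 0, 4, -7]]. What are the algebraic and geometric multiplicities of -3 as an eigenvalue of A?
The characteristic polynomial is (x + 3)^2(x + 4)^3, so the factor x + 3 appears with exponent 2: the algebraic multiplicity is 2.

rank(A + 3I) = 3, so the eigenspace has dimension 5 - 3 = 2: the geometric multiplicity is 2.

algebraic multiplicity 2, geometric multiplicity 2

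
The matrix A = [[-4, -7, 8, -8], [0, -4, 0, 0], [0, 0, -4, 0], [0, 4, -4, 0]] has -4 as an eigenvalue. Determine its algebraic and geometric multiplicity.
algebraic multiplicity 3, geometric multiplicity 2

The characteristic polynomial is x(x + 4)^3, so the factor x + 4 appears with exponent 3: the algebraic multiplicity is 3.

rank(A + 4I) = 2, so the eigenspace has dimension 4 - 2 = 2: the geometric multiplicity is 2.

Since 2 < 3, A is not diagonalizable.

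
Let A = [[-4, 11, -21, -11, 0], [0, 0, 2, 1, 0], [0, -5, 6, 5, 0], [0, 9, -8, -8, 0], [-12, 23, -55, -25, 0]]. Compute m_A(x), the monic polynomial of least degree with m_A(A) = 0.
The characteristic polynomial factors as x(x - 1)^2(x + 4)^2. The minimal polynomial is ∏(x - λ)^{k_λ} where k_λ is the size of the largest Jordan block at λ.

For λ = -4: rank(A + 4I) = 4, and the largest Jordan block has size 2 (the smallest k with rank((A + 4I)^k) = rank((A + 4I)^(k+1))).
For λ = 0: rank(A) = 4, and the largest Jordan block has size 1 (the smallest k with rank(A^k) = rank(A^(k+1))).
For λ = 1: rank(A - I) = 4, and the largest Jordan block has size 2 (the smallest k with rank((A - I)^k) = rank((A - I)^(k+1))).

So m_A(x) = x(x - 1)^2(x + 4)^2.

m_A(x) = x(x - 1)^2(x + 4)^2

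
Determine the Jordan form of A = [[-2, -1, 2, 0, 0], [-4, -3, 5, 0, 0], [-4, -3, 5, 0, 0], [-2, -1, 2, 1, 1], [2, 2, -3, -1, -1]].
J = [[0, 1, 0, 0, 0], [0, 0, 1, 0, 0], [0, 0, 0, 0, 0], [0, 0, 0, 0, 1], [0, 0, 0, 0, 0]]

The characteristic polynomial is det(xI - A) = x^5, so the eigenvalues are 0 (algebraic multiplicity 5).

For λ = 0: rank(A) = 3, rank(A^2) = 1, rank(A^3) = 0. The eigenspace has dimension 5 - 3 = 2, so there are 2 Jordan blocks; the rank sequence gives block sizes [3, 2].

Assembling the blocks gives the Jordan form J above.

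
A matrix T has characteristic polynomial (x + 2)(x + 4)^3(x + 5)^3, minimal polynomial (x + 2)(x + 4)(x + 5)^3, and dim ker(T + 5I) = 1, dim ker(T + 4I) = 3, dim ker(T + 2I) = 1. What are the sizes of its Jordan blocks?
λ = -5: algebraic multiplicity 3 (exponent in χ_T), largest block size 3 (exponent in m_T), 1 block (geometric multiplicity). This forces block sizes [3].
λ = -4: algebraic multiplicity 3 (exponent in χ_T), largest block size 1 (exponent in m_T), 3 blocks (geometric multiplicity). These force block sizes [1, 1, 1].
λ = -2: algebraic multiplicity 1 (exponent in χ_T), largest block size 1 (exponent in m_T), 1 block (geometric multiplicity). This forces block sizes [1].

Jordan blocks: (-5, 3), (-4, 1), (-4, 1), (-4, 1), (-2, 1)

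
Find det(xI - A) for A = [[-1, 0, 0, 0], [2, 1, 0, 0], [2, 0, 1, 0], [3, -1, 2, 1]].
χ_A(x) = (x - 1)^3(x + 1)

xI - A = [[x + 1, 0, 0, 0], [-2, x - 1, 0, 0], [-2, 0, x - 1, 0], [-3, 1, -2, x - 1]].

Expanding det(xI - A) along the first row:
det(xI - A) = + (x + 1)·det([[x - 1, 0, 0], [0, x - 1, 0], [1, -2, x - 1]]) - (0)·det([[-2, 0, 0], [-2, x - 1, 0], [-3, -2, x - 1]]) + (0)·det([[-2, x - 1, 0], [-2, 0, 0], [-3, 1, x - 1]]) - (0)·det([[-2, x - 1, 0], [-2, 0, x - 1], [-3, 1, -2]]).

Evaluating gives χ_A(x) = x^4 - 2x^3 + 2x - 1 = (x - 1)^3(x + 1).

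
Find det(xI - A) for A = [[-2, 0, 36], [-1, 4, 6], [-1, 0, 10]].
xI - A = [[x + 2, 0, -36], [1, x - 4, -6], [1, 0, x - 10]].

Expanding det(xI - A) along the first row:
det(xI - A) = + (x + 2)·det([[x - 4, -6], [0, x - 10]]) - (0)·det([[1, -6], [1, x - 10]]) + (-36)·det([[1, x - 4], [1, 0]]).

Evaluating gives χ_A(x) = x^3 - 12x^2 + 48x - 64 = (x - 4)^3.

χ_A(x) = (x - 4)^3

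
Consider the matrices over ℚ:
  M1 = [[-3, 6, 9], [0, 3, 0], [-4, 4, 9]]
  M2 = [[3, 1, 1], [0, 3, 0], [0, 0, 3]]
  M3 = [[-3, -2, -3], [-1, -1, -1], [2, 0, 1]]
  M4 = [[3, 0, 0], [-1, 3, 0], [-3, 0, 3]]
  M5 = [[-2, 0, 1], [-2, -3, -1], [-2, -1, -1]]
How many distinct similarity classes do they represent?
Characteristic polynomials: χ_{M1} = (x - 3)^3, χ_{M2} = (x - 3)^3, χ_{M3} = (x + 1)^3, χ_{M4} = (x - 3)^3, χ_{M5} = (x + 2)^3.

{M1, M2, M4}: invariant factors x - 3, (x - 3)^2.

{M3}: invariant factors (x + 1)^3.

{M5}: invariant factors (x + 2)^3.

Matrices are similar if and only if their invariant-factor lists agree; the partition into similarity classes is {M1, M2, M4}, {M3}, {M5}.

3 classes: {M1, M2, M4}, {M3}, {M5}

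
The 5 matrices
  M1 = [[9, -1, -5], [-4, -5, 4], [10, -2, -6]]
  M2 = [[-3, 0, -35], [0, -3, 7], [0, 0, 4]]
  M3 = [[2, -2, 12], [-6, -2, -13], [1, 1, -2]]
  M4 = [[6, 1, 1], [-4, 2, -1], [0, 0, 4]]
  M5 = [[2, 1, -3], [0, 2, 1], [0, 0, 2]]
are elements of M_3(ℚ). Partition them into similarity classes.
4 classes: {M1, M3}, {M2}, {M4}, {M5}

Characteristic polynomials: χ_{M1} = (x - 4)(x + 3)^2, χ_{M2} = (x - 4)(x + 3)^2, χ_{M3} = (x - 4)(x + 3)^2, χ_{M4} = (x - 4)^3, χ_{M5} = (x - 2)^3.

{M1, M3}: invariant factors (x - 4)(x + 3)^2.

{M2}: invariant factors x + 3, (x - 4)(x + 3).

{M4}: invariant factors (x - 4)^3.

{M5}: invariant factors (x - 2)^3.

Matrices are similar if and only if their invariant-factor lists agree; the partition into similarity classes is {M1, M3}, {M2}, {M4}, {M5}.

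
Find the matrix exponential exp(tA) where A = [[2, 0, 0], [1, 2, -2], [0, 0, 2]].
A has Jordan form J = [[2, 1, 0], [0, 2, 0], [0, 0, 2]] with A = PJP^{-1}, so e^{tA} = P e^{tJ} P^{-1}.

For a Jordan block J_k(λ), e^{tJ_k(λ)} = e^{λt} · (I + tN + t^2 N^2/2! + ... + t^{k-1} N^{k-1}/(k-1)!) where N is the nilpotent superdiagonal part.

Assembling the blocks and conjugating back gives the entries of e^{tA} as shown above.

e^{tA} = [[e^{2*t}, 0, 0], [t*e^{2*t}, e^{2*t}, -2*t*e^{2*t}], [0, 0, e^{2*t}]]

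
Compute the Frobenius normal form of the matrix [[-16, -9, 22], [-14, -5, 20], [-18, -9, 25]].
The invariant factors of A (the non-unit diagonal entries of the Smith normal form of xI - A over ℚ[x]) are (x - 2)(x - 1)^2, each dividing the next. The characteristic polynomial is their product, (x - 2)(x - 1)^2.

The rational canonical form is the block-diagonal matrix of companion matrices C(f_i):
R = [[0, 0, 2], [1, 0, -5], [0, 1, 4]].

R = [[0, 0, 2], [1, 0, -5], [0, 1, 4]]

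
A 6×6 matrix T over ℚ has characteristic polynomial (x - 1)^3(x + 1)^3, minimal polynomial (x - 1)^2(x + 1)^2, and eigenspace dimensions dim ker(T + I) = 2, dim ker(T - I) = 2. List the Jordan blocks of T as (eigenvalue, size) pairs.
λ = -1: algebraic multiplicity 3 (exponent in χ_T), largest block size 2 (exponent in m_T), 2 blocks (geometric multiplicity). These force block sizes [2, 1].
λ = 1: algebraic multiplicity 3 (exponent in χ_T), largest block size 2 (exponent in m_T), 2 blocks (geometric multiplicity). These force block sizes [2, 1].

Jordan blocks: (-1, 2), (-1, 1), (1, 2), (1, 1)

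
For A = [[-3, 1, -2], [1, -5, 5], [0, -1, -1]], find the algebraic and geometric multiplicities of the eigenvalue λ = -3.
The characteristic polynomial is (x + 3)^3, so the factor x + 3 appears with exponent 3: the algebraic multiplicity is 3.

rank(A + 3I) = 2, so the eigenspace has dimension 3 - 2 = 1: the geometric multiplicity is 1.

Since 1 < 3, A is not diagonalizable.

algebraic multiplicity 3, geometric multiplicity 1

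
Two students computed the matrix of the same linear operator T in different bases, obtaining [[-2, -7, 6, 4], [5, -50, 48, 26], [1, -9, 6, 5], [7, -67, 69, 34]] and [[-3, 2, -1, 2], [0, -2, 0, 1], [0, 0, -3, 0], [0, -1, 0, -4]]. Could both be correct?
Yes.

Two matrices over a field are similar if and only if they have the same invariant factors.

Both A and B have characteristic polynomial (x + 3)^4 and minimal polynomial (x + 3)^2. Computing further, both have invariant factors (x + 3)^2, (x + 3)^2. Hence A and B are similar.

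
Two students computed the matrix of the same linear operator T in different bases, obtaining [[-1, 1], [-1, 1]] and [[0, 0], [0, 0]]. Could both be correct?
No.

Both have characteristic polynomial x^2, but the minimal polynomial of A is x^2 while the minimal polynomial of B is x. The minimal polynomial is a similarity invariant, so A and B are not similar.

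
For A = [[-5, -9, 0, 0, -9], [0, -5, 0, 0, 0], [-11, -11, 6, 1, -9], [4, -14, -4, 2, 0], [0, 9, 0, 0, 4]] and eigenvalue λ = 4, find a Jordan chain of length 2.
We seek v_1 ∈ ker((A - 4I)^2) \ ker(A - 4I), then set v_{i+1} = (A - 4I) v_i.

One such chain is v_1 = [[0, 0, 0, 1, 0]]^T, v_2 = [[0, 0, 1, -2, 0]]^T. Check: (A - 4I) v_2 = [[0, 0, 0, 0, 0]]^T = 0.

v_1 = [[0, 0, 0, 1, 0]]^T, v_2 = [[0, 0, 1, -2, 0]]^T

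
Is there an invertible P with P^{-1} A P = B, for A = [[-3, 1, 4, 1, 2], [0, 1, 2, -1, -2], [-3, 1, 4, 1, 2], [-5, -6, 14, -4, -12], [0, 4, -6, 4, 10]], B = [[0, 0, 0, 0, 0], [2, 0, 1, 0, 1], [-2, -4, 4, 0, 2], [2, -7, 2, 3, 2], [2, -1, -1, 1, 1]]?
Yes.

Two matrices over a field are similar if and only if they have the same invariant factors.

Both A and B have characteristic polynomial x(x - 2)^4 and minimal polynomial x(x - 2)^3. Computing further, both have invariant factors x - 2, x(x - 2)^3. Hence A and B are similar.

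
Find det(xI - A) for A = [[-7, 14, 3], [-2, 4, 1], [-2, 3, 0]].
χ_A(x) = (x + 1)^3

xI - A = [[x + 7, -14, -3], [2, x - 4, -1], [2, -3, x]].

Expanding det(xI - A) along the first row:
det(xI - A) = + (x + 7)·det([[x - 4, -1], [-3, x]]) - (-14)·det([[2, -1], [2, x]]) + (-3)·det([[2, x - 4], [2, -3]]).

Evaluating gives χ_A(x) = x^3 + 3x^2 + 3x + 1 = (x + 1)^3.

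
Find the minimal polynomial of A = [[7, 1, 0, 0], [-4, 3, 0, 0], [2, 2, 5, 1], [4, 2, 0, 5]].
The characteristic polynomial factors as (x - 5)^4. The minimal polynomial is ∏(x - λ)^{k_λ} where k_λ is the size of the largest Jordan block at λ.

For λ = 5: rank(A - 5I) = 2, and the largest Jordan block has size 2 (the smallest k with rank((A - 5I)^k) = rank((A - 5I)^(k+1))).

So m_A(x) = (x - 5)^2.

m_A(x) = (x - 5)^2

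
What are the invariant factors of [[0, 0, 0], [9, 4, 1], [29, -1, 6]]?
The Jordan structure of A has elementary divisors x, (x - 5)^2. Arranging the block sizes at each eigenvalue in decreasing order and taking row products gives the invariant factors.

Invariant factors (smallest first, each dividing the next): x(x - 5)^2.

Check: the last factor x(x - 5)^2 is the minimal polynomial, and the product x(x - 5)^2 is the characteristic polynomial.

x(x - 5)^2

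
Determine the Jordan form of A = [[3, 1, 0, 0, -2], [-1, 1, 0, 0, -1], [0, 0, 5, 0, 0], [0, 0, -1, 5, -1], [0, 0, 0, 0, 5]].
The characteristic polynomial is det(xI - A) = (x - 5)^3(x - 2)^2, so the eigenvalues are 2 (algebraic multiplicity 2), 5 (algebraic multiplicity 3).

For λ = 2: rank(A - 2I) = 4, rank((A - 2I)^2) = 3. The eigenspace has dimension 5 - 4 = 1, so there is 1 Jordan block; the rank sequence gives block sizes [2].

For λ = 5: rank(A - 5I) = 3, rank((A - 5I)^2) = 2. The eigenspace has dimension 5 - 3 = 2, so there are 2 Jordan blocks; the rank sequence gives block sizes [2, 1].

Assembling the blocks gives the Jordan form J above.

J = [[2, 1, 0, 0, 0], [0, 2, 0, 0, 0], [0, 0, 5, 1, 0], [0, 0, 0, 5, 0], [0, 0, 0, 0, 5]]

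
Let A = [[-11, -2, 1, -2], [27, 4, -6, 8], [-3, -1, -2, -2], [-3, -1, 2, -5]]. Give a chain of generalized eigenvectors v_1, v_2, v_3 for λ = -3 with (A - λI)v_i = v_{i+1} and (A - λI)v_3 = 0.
We seek v_1 ∈ ker((A + 3I)^3) \ ker((A + 3I)^2), then set v_{i+1} = (A + 3I) v_i.

One such chain is v_1 = [[2, -9, 0, 1]]^T, v_2 = [[0, -1, 1, 1]]^T, v_3 = [[1, -5, 0, 1]]^T. Check: (A + 3I) v_3 = [[0, 0, 0, 0]]^T = 0.

v_1 = [[2, -9, 0, 1]]^T, v_2 = [[0, -1, 1, 1]]^T, v_3 = [[1, -5, 0, 1]]^T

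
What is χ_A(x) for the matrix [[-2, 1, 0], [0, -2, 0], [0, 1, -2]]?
xI - A = [[x + 2, -1, 0], [0, x + 2, 0], [0, -1, x + 2]].

Expanding det(xI - A) along the first row:
det(xI - A) = + (x + 2)·det([[x + 2, 0], [-1, x + 2]]) - (-1)·det([[0, 0], [0, x + 2]]) + (0)·det([[0, x + 2], [0, -1]]).

Evaluating gives χ_A(x) = x^3 + 6x^2 + 12x + 8 = (x + 2)^3.

χ_A(x) = (x + 2)^3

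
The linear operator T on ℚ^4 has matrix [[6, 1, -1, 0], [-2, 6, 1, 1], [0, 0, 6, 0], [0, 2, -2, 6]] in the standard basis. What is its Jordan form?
The characteristic polynomial is det(xI - A) = (x - 6)^4, so the eigenvalues are 6 (algebraic multiplicity 4).

For λ = 6: rank(A - 6I) = 2, rank((A - 6I)^2) = 1, rank((A - 6I)^3) = 0. The eigenspace has dimension 4 - 2 = 2, so there are 2 Jordan blocks; the rank sequence gives block sizes [3, 1].

Assembling the blocks gives the Jordan form J above.

J = [[6, 1, 0, 0], [0, 6, 1, 0], [0, 0, 6, 0], [0, 0, 0, 6]]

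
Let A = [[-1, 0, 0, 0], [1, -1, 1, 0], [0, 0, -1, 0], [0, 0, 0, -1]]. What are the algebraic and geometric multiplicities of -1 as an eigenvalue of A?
The characteristic polynomial is (x + 1)^4, so the factor x + 1 appears with exponent 4: the algebraic multiplicity is 4.

rank(A + I) = 1, so the eigenspace has dimension 4 - 1 = 3: the geometric multiplicity is 3.

Since 3 < 4, A is not diagonalizable.

algebraic multiplicity 4, geometric multiplicity 3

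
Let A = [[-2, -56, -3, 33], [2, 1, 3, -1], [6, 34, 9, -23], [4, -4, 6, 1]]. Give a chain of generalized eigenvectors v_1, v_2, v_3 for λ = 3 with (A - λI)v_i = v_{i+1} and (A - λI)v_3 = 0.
v_1 = [[9, -1, -7, -1]]^T, v_2 = [[-1, 0, 1, 0]]^T, v_3 = [[2, 1, 0, 2]]^T

We seek v_1 ∈ ker((A - 3I)^3) \ ker((A - 3I)^2), then set v_{i+1} = (A - 3I) v_i.

One such chain is v_1 = [[9, -1, -7, -1]]^T, v_2 = [[-1, 0, 1, 0]]^T, v_3 = [[2, 1, 0, 2]]^T. Check: (A - 3I) v_3 = [[0, 0, 0, 0]]^T = 0.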